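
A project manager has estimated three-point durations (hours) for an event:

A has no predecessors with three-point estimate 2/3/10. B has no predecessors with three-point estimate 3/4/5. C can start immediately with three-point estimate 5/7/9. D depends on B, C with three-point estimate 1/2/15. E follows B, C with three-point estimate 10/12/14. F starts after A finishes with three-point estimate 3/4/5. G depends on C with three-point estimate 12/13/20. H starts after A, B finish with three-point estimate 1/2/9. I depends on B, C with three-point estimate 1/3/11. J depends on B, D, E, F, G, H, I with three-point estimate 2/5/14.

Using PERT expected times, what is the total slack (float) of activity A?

te_A = (2 + 4·3 + 10)/6 = 24/6 = 4
te_B = (3 + 4·4 + 5)/6 = 24/6 = 4
te_C = (5 + 4·7 + 9)/6 = 42/6 = 7
te_D = (1 + 4·2 + 15)/6 = 24/6 = 4
te_E = (10 + 4·12 + 14)/6 = 72/6 = 12
te_F = (3 + 4·4 + 5)/6 = 24/6 = 4
te_G = (12 + 4·13 + 20)/6 = 84/6 = 14
te_H = (1 + 4·2 + 9)/6 = 18/6 = 3
te_I = (1 + 4·3 + 11)/6 = 24/6 = 4
te_J = (2 + 4·5 + 14)/6 = 36/6 = 6

Forward pass:
ES_A = 0; EF_A = 4
ES_B = 0; EF_B = 4
ES_C = 0; EF_C = 7
ES_D = max(EF_B=4, EF_C=7) = 7; EF_D = 7+4 = 11
ES_E = max(EF_B=4, EF_C=7) = 7; EF_E = 7+12 = 19
ES_F = 4; EF_F = 4+4 = 8
ES_G = 7; EF_G = 7+14 = 21
ES_H = max(EF_A=4, EF_B=4) = 4; EF_H = 4+3 = 7
ES_I = max(EF_B=4, EF_C=7) = 7; EF_I = 7+4 = 11
ES_J = max(EF_B=4, EF_D=11, EF_E=19, EF_F=8, EF_G=21, EF_H=7, EF_I=11) = 21; EF_J = 21+6 = 27
Expected project duration μ = 27 hours. Critical path: C → G → J.

Backward pass:
LF_J = 27; LS_J = 27−6 = 21
LF_I = LS_J = 21; LS_I = 21−4 = 17
LF_H = LS_J = 21; LS_H = 21−3 = 18
LF_G = LS_J = 21; LS_G = 21−14 = 7
LF_F = LS_J = 21; LS_F = 21−4 = 17
LF_E = LS_J = 21; LS_E = 21−12 = 9
LF_D = LS_J = 21; LS_D = 21−4 = 17
LF_C = min(LS_D=17, LS_E=9, LS_G=7, LS_I=17) = 7; LS_C = 7−7 = 0
LF_B = min(LS_D=17, LS_E=9, LS_H=18, LS_I=17, LS_J=21) = 9; LS_B = 9−4 = 5
LF_A = min(LS_F=17, LS_H=18) = 17; LS_A = 17−4 = 13
Slack_A = LS_A − ES_A = 13 − 0 = 13

13 hours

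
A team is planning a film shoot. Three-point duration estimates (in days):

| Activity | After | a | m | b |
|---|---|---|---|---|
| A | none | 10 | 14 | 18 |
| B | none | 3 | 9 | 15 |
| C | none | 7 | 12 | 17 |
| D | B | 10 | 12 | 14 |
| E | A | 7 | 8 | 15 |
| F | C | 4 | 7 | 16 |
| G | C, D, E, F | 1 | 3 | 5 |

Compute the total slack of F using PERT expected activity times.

te_A = (10 + 4·14 + 18)/6 = 84/6 = 14
te_B = (3 + 4·9 + 15)/6 = 54/6 = 9
te_C = (7 + 4·12 + 17)/6 = 72/6 = 12
te_D = (10 + 4·12 + 14)/6 = 72/6 = 12
te_E = (7 + 4·8 + 15)/6 = 54/6 = 9
te_F = (4 + 4·7 + 16)/6 = 48/6 = 8
te_G = (1 + 4·3 + 5)/6 = 18/6 = 3

Forward pass:
ES_A = 0; EF_A = 14
ES_B = 0; EF_B = 9
ES_C = 0; EF_C = 12
ES_D = 9; EF_D = 9+12 = 21
ES_E = 14; EF_E = 14+9 = 23
ES_F = 12; EF_F = 12+8 = 20
ES_G = max(EF_C=12, EF_D=21, EF_E=23, EF_F=20) = 23; EF_G = 23+3 = 26
Expected project duration μ = 26 days. Critical path: A → E → G.

Backward pass:
LF_G = 26; LS_G = 26−3 = 23
LF_F = LS_G = 23; LS_F = 23−8 = 15
LF_E = LS_G = 23; LS_E = 23−9 = 14
LF_D = LS_G = 23; LS_D = 23−12 = 11
LF_C = min(LS_F=15, LS_G=23) = 15; LS_C = 15−12 = 3
LF_B = LS_D = 11; LS_B = 11−9 = 2
LF_A = LS_E = 14; LS_A = 14−14 = 0
Slack_F = LS_F − ES_F = 15 − 12 = 3

3 days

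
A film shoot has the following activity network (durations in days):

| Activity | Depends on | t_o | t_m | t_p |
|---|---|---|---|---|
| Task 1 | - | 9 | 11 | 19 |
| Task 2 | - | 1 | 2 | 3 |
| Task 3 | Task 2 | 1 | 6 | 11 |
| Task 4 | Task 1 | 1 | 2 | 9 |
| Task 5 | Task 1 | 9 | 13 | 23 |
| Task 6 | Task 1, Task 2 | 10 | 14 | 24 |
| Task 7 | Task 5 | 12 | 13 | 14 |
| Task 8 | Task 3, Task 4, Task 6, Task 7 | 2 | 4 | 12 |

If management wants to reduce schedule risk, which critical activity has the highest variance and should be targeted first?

Task 5

te_Task 1 = (9 + 4·11 + 19)/6 = 72/6 = 12; σ²_Task 1 = ((19−9)/6)² = 2.778
te_Task 2 = (1 + 4·2 + 3)/6 = 12/6 = 2; σ²_Task 2 = ((3−1)/6)² = 0.111
te_Task 3 = (1 + 4·6 + 11)/6 = 36/6 = 6; σ²_Task 3 = ((11−1)/6)² = 2.778
te_Task 4 = (1 + 4·2 + 9)/6 = 18/6 = 3; σ²_Task 4 = ((9−1)/6)² = 1.778
te_Task 5 = (9 + 4·13 + 23)/6 = 84/6 = 14; σ²_Task 5 = ((23−9)/6)² = 5.444
te_Task 6 = (10 + 4·14 + 24)/6 = 90/6 = 15; σ²_Task 6 = ((24−10)/6)² = 5.444
te_Task 7 = (12 + 4·13 + 14)/6 = 78/6 = 13; σ²_Task 7 = ((14−12)/6)² = 0.111
te_Task 8 = (2 + 4·4 + 12)/6 = 30/6 = 5; σ²_Task 8 = ((12−2)/6)² = 2.778

Forward pass:
ES_Task 1 = 0; EF_Task 1 = 12
ES_Task 2 = 0; EF_Task 2 = 2
ES_Task 3 = 2; EF_Task 3 = 2+6 = 8
ES_Task 4 = 12; EF_Task 4 = 12+3 = 15
ES_Task 5 = 12; EF_Task 5 = 12+14 = 26
ES_Task 6 = max(EF_Task 1=12, EF_Task 2=2) = 12; EF_Task 6 = 12+15 = 27
ES_Task 7 = 26; EF_Task 7 = 26+13 = 39
ES_Task 8 = max(EF_Task 3=8, EF_Task 4=15, EF_Task 6=27, EF_Task 7=39) = 39; EF_Task 8 = 39+5 = 44
Expected project duration μ = 44 days. Critical path: Task 1 → Task 5 → Task 7 → Task 8.

Variances on critical path: σ²_Task 1=2.778, σ²_Task 5=5.444, σ²_Task 7=0.111, σ²_Task 8=2.778.
Largest is σ²_Task 5 = 5.444.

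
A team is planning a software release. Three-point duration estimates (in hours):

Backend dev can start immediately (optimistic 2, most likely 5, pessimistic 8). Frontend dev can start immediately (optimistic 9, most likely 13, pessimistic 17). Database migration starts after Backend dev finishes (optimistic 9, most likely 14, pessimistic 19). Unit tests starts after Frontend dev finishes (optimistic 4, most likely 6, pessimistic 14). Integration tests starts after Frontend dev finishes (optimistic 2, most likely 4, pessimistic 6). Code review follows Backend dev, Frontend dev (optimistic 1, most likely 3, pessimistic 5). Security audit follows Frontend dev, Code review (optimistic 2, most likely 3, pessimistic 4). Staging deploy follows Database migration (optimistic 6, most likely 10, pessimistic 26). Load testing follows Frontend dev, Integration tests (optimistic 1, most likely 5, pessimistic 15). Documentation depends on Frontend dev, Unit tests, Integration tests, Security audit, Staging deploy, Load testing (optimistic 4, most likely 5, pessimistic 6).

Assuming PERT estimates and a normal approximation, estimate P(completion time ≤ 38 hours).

te_Backend dev = (2 + 4·5 + 8)/6 = 30/6 = 5; σ²_Backend dev = ((8−2)/6)² = 1.000
te_Frontend dev = (9 + 4·13 + 17)/6 = 78/6 = 13; σ²_Frontend dev = ((17−9)/6)² = 1.778
te_Database migration = (9 + 4·14 + 19)/6 = 84/6 = 14; σ²_Database migration = ((19−9)/6)² = 2.778
te_Unit tests = (4 + 4·6 + 14)/6 = 42/6 = 7; σ²_Unit tests = ((14−4)/6)² = 2.778
te_Integration tests = (2 + 4·4 + 6)/6 = 24/6 = 4; σ²_Integration tests = ((6−2)/6)² = 0.444
te_Code review = (1 + 4·3 + 5)/6 = 18/6 = 3; σ²_Code review = ((5−1)/6)² = 0.444
te_Security audit = (2 + 4·3 + 4)/6 = 18/6 = 3; σ²_Security audit = ((4−2)/6)² = 0.111
te_Staging deploy = (6 + 4·10 + 26)/6 = 72/6 = 12; σ²_Staging deploy = ((26−6)/6)² = 11.111
te_Load testing = (1 + 4·5 + 15)/6 = 36/6 = 6; σ²_Load testing = ((15−1)/6)² = 5.444
te_Documentation = (4 + 4·5 + 6)/6 = 30/6 = 5; σ²_Documentation = ((6−4)/6)² = 0.111

Forward pass:
ES_Backend dev = 0; EF_Backend dev = 5
ES_Frontend dev = 0; EF_Frontend dev = 13
ES_Database migration = 5; EF_Database migration = 5+14 = 19
ES_Unit tests = 13; EF_Unit tests = 13+7 = 20
ES_Integration tests = 13; EF_Integration tests = 13+4 = 17
ES_Code review = max(EF_Backend dev=5, EF_Frontend dev=13) = 13; EF_Code review = 13+3 = 16
ES_Security audit = max(EF_Frontend dev=13, EF_Code review=16) = 16; EF_Security audit = 16+3 = 19
ES_Staging deploy = 19; EF_Staging deploy = 19+12 = 31
ES_Load testing = max(EF_Frontend dev=13, EF_Integration tests=17) = 17; EF_Load testing = 17+6 = 23
ES_Documentation = max(EF_Frontend dev=13, EF_Unit tests=20, EF_Integration tests=17, EF_Security audit=19, EF_Staging deploy=31, EF_Load testing=23) = 31; EF_Documentation = 31+5 = 36
Expected project duration μ = 36 hours. Critical path: Backend dev → Database migration → Staging deploy → Documentation.

Variance along critical path = 1.000 + 2.778 + 11.111 + 0.111 = 15.000; σ = √15.000 = 3.873 hours.
Z = (38 − 36) / 3.873 = 0.516
P(T ≤ 38) = Φ(0.516) ≈ 0.697

0.697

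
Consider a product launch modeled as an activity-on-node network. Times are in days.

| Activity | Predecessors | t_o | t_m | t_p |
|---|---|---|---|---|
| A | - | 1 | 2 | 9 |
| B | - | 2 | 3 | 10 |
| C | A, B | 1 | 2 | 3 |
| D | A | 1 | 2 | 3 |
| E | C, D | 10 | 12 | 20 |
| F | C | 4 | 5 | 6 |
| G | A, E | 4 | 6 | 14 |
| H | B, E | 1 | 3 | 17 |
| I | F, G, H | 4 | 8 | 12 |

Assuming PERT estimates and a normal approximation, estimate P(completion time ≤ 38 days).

te_A = (1 + 4·2 + 9)/6 = 18/6 = 3; σ²_A = ((9−1)/6)² = 1.778
te_B = (2 + 4·3 + 10)/6 = 24/6 = 4; σ²_B = ((10−2)/6)² = 1.778
te_C = (1 + 4·2 + 3)/6 = 12/6 = 2; σ²_C = ((3−1)/6)² = 0.111
te_D = (1 + 4·2 + 3)/6 = 12/6 = 2; σ²_D = ((3−1)/6)² = 0.111
te_E = (10 + 4·12 + 20)/6 = 78/6 = 13; σ²_E = ((20−10)/6)² = 2.778
te_F = (4 + 4·5 + 6)/6 = 30/6 = 5; σ²_F = ((6−4)/6)² = 0.111
te_G = (4 + 4·6 + 14)/6 = 42/6 = 7; σ²_G = ((14−4)/6)² = 2.778
te_H = (1 + 4·3 + 17)/6 = 30/6 = 5; σ²_H = ((17−1)/6)² = 7.111
te_I = (4 + 4·8 + 12)/6 = 48/6 = 8; σ²_I = ((12−4)/6)² = 1.778

Forward pass:
ES_A = 0; EF_A = 3
ES_B = 0; EF_B = 4
ES_C = max(EF_A=3, EF_B=4) = 4; EF_C = 4+2 = 6
ES_D = 3; EF_D = 3+2 = 5
ES_E = max(EF_C=6, EF_D=5) = 6; EF_E = 6+13 = 19
ES_F = 6; EF_F = 6+5 = 11
ES_G = max(EF_A=3, EF_E=19) = 19; EF_G = 19+7 = 26
ES_H = max(EF_B=4, EF_E=19) = 19; EF_H = 19+5 = 24
ES_I = max(EF_F=11, EF_G=26, EF_H=24) = 26; EF_I = 26+8 = 34
Expected project duration μ = 34 days. Critical path: B → C → E → G → I.

Variance along critical path = 1.778 + 0.111 + 2.778 + 2.778 + 1.778 = 9.222; σ = √9.222 = 3.037 days.
Z = (38 − 34) / 3.037 = 1.317
P(T ≤ 38) = Φ(1.317) ≈ 0.906

0.906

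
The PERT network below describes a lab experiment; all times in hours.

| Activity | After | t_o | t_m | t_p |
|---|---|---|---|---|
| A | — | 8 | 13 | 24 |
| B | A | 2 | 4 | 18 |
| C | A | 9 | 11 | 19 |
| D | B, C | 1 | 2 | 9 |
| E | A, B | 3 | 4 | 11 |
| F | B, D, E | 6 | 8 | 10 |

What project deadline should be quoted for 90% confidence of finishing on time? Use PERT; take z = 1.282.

41.5 hours

te_A = (8 + 4·13 + 24)/6 = 84/6 = 14; σ²_A = ((24−8)/6)² = 7.111
te_B = (2 + 4·4 + 18)/6 = 36/6 = 6; σ²_B = ((18−2)/6)² = 7.111
te_C = (9 + 4·11 + 19)/6 = 72/6 = 12; σ²_C = ((19−9)/6)² = 2.778
te_D = (1 + 4·2 + 9)/6 = 18/6 = 3; σ²_D = ((9−1)/6)² = 1.778
te_E = (3 + 4·4 + 11)/6 = 30/6 = 5; σ²_E = ((11−3)/6)² = 1.778
te_F = (6 + 4·8 + 10)/6 = 48/6 = 8; σ²_F = ((10−6)/6)² = 0.444

Forward pass:
ES_A = 0; EF_A = 14
ES_B = 14; EF_B = 14+6 = 20
ES_C = 14; EF_C = 14+12 = 26
ES_D = max(EF_B=20, EF_C=26) = 26; EF_D = 26+3 = 29
ES_E = max(EF_A=14, EF_B=20) = 20; EF_E = 20+5 = 25
ES_F = max(EF_B=20, EF_D=29, EF_E=25) = 29; EF_F = 29+8 = 37
Expected project duration μ = 37 hours. Critical path: A → C → D → F.

Variance along critical path = 7.111 + 2.778 + 1.778 + 0.444 = 12.111; σ = 3.480 hours.
D = μ + z·σ = 37 + 1.282·3.480 = 41.5 hours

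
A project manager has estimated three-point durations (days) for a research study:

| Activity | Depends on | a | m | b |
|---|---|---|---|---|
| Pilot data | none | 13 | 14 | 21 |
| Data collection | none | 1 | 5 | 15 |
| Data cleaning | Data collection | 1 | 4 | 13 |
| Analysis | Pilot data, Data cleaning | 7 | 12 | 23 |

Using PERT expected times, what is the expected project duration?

28 days

te_Pilot data = (13 + 4·14 + 21)/6 = 90/6 = 15
te_Data collection = (1 + 4·5 + 15)/6 = 36/6 = 6
te_Data cleaning = (1 + 4·4 + 13)/6 = 30/6 = 5
te_Analysis = (7 + 4·12 + 23)/6 = 78/6 = 13

Forward pass:
ES_Pilot data = 0; EF_Pilot data = 15
ES_Data collection = 0; EF_Data collection = 6
ES_Data cleaning = 6; EF_Data cleaning = 6+5 = 11
ES_Analysis = max(EF_Pilot data=15, EF_Data cleaning=11) = 15; EF_Analysis = 15+13 = 28
Expected project duration μ = 28 days. Critical path: Pilot data → Analysis.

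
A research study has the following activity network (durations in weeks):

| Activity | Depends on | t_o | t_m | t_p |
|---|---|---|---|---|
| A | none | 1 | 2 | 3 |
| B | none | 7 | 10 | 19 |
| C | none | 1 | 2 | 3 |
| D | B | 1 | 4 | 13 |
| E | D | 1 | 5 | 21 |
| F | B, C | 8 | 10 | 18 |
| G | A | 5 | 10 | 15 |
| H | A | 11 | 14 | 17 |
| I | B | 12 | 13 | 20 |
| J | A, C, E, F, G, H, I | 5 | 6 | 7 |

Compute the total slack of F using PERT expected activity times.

3 weeks

te_A = (1 + 4·2 + 3)/6 = 12/6 = 2
te_B = (7 + 4·10 + 19)/6 = 66/6 = 11
te_C = (1 + 4·2 + 3)/6 = 12/6 = 2
te_D = (1 + 4·4 + 13)/6 = 30/6 = 5
te_E = (1 + 4·5 + 21)/6 = 42/6 = 7
te_F = (8 + 4·10 + 18)/6 = 66/6 = 11
te_G = (5 + 4·10 + 15)/6 = 60/6 = 10
te_H = (11 + 4·14 + 17)/6 = 84/6 = 14
te_I = (12 + 4·13 + 20)/6 = 84/6 = 14
te_J = (5 + 4·6 + 7)/6 = 36/6 = 6

Forward pass:
ES_A = 0; EF_A = 2
ES_B = 0; EF_B = 11
ES_C = 0; EF_C = 2
ES_D = 11; EF_D = 11+5 = 16
ES_E = 16; EF_E = 16+7 = 23
ES_F = max(EF_B=11, EF_C=2) = 11; EF_F = 11+11 = 22
ES_G = 2; EF_G = 2+10 = 12
ES_H = 2; EF_H = 2+14 = 16
ES_I = 11; EF_I = 11+14 = 25
ES_J = max(EF_A=2, EF_C=2, EF_E=23, EF_F=22, EF_G=12, EF_H=16, EF_I=25) = 25; EF_J = 25+6 = 31
Expected project duration μ = 31 weeks. Critical path: B → I → J.

Backward pass:
LF_J = 31; LS_J = 31−6 = 25
LF_I = LS_J = 25; LS_I = 25−14 = 11
LF_H = LS_J = 25; LS_H = 25−14 = 11
LF_G = LS_J = 25; LS_G = 25−10 = 15
LF_F = LS_J = 25; LS_F = 25−11 = 14
LF_E = LS_J = 25; LS_E = 25−7 = 18
LF_D = LS_E = 18; LS_D = 18−5 = 13
LF_C = min(LS_F=14, LS_J=25) = 14; LS_C = 14−2 = 12
LF_B = min(LS_D=13, LS_F=14, LS_I=11) = 11; LS_B = 11−11 = 0
LF_A = min(LS_G=15, LS_H=11, LS_J=25) = 11; LS_A = 11−2 = 9
Slack_F = LS_F − ES_F = 14 − 11 = 3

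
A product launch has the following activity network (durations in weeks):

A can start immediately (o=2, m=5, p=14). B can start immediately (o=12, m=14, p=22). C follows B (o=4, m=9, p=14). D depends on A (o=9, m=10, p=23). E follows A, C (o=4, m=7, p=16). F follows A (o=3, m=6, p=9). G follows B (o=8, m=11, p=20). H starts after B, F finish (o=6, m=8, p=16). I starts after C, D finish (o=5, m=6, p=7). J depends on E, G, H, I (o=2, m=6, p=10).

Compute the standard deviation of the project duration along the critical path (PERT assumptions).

te_A = (2 + 4·5 + 14)/6 = 36/6 = 6; σ²_A = ((14−2)/6)² = 4.000
te_B = (12 + 4·14 + 22)/6 = 90/6 = 15; σ²_B = ((22−12)/6)² = 2.778
te_C = (4 + 4·9 + 14)/6 = 54/6 = 9; σ²_C = ((14−4)/6)² = 2.778
te_D = (9 + 4·10 + 23)/6 = 72/6 = 12; σ²_D = ((23−9)/6)² = 5.444
te_E = (4 + 4·7 + 16)/6 = 48/6 = 8; σ²_E = ((16−4)/6)² = 4.000
te_F = (3 + 4·6 + 9)/6 = 36/6 = 6; σ²_F = ((9−3)/6)² = 1.000
te_G = (8 + 4·11 + 20)/6 = 72/6 = 12; σ²_G = ((20−8)/6)² = 4.000
te_H = (6 + 4·8 + 16)/6 = 54/6 = 9; σ²_H = ((16−6)/6)² = 2.778
te_I = (5 + 4·6 + 7)/6 = 36/6 = 6; σ²_I = ((7−5)/6)² = 0.111
te_J = (2 + 4·6 + 10)/6 = 36/6 = 6; σ²_J = ((10−2)/6)² = 1.778

Forward pass:
ES_A = 0; EF_A = 6
ES_B = 0; EF_B = 15
ES_C = 15; EF_C = 15+9 = 24
ES_D = 6; EF_D = 6+12 = 18
ES_E = max(EF_A=6, EF_C=24) = 24; EF_E = 24+8 = 32
ES_F = 6; EF_F = 6+6 = 12
ES_G = 15; EF_G = 15+12 = 27
ES_H = max(EF_B=15, EF_F=12) = 15; EF_H = 15+9 = 24
ES_I = max(EF_C=24, EF_D=18) = 24; EF_I = 24+6 = 30
ES_J = max(EF_E=32, EF_G=27, EF_H=24, EF_I=30) = 32; EF_J = 32+6 = 38
Expected project duration μ = 38 weeks. Critical path: B → C → E → J.

Variance along critical path = 2.778 + 2.778 + 4.000 + 1.778 = 11.333
σ = √11.333 = 3.367 weeks

3.37 weeks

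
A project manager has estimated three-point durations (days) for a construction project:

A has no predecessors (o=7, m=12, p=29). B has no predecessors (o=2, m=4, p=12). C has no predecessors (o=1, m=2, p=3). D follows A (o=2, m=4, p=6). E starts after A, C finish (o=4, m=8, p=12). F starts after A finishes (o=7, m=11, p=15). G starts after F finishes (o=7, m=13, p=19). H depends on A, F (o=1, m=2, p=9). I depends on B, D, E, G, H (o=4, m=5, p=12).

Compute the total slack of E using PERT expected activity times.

te_A = (7 + 4·12 + 29)/6 = 84/6 = 14
te_B = (2 + 4·4 + 12)/6 = 30/6 = 5
te_C = (1 + 4·2 + 3)/6 = 12/6 = 2
te_D = (2 + 4·4 + 6)/6 = 24/6 = 4
te_E = (4 + 4·8 + 12)/6 = 48/6 = 8
te_F = (7 + 4·11 + 15)/6 = 66/6 = 11
te_G = (7 + 4·13 + 19)/6 = 78/6 = 13
te_H = (1 + 4·2 + 9)/6 = 18/6 = 3
te_I = (4 + 4·5 + 12)/6 = 36/6 = 6

Forward pass:
ES_A = 0; EF_A = 14
ES_B = 0; EF_B = 5
ES_C = 0; EF_C = 2
ES_D = 14; EF_D = 14+4 = 18
ES_E = max(EF_A=14, EF_C=2) = 14; EF_E = 14+8 = 22
ES_F = 14; EF_F = 14+11 = 25
ES_G = 25; EF_G = 25+13 = 38
ES_H = max(EF_A=14, EF_F=25) = 25; EF_H = 25+3 = 28
ES_I = max(EF_B=5, EF_D=18, EF_E=22, EF_G=38, EF_H=28) = 38; EF_I = 38+6 = 44
Expected project duration μ = 44 days. Critical path: A → F → G → I.

Backward pass:
LF_I = 44; LS_I = 44−6 = 38
LF_H = LS_I = 38; LS_H = 38−3 = 35
LF_G = LS_I = 38; LS_G = 38−13 = 25
LF_F = min(LS_G=25, LS_H=35) = 25; LS_F = 25−11 = 14
LF_E = LS_I = 38; LS_E = 38−8 = 30
LF_D = LS_I = 38; LS_D = 38−4 = 34
LF_C = LS_E = 30; LS_C = 30−2 = 28
LF_B = LS_I = 38; LS_B = 38−5 = 33
LF_A = min(LS_D=34, LS_E=30, LS_F=14, LS_H=35) = 14; LS_A = 14−14 = 0
Slack_E = LS_E − ES_E = 30 − 14 = 16

16 days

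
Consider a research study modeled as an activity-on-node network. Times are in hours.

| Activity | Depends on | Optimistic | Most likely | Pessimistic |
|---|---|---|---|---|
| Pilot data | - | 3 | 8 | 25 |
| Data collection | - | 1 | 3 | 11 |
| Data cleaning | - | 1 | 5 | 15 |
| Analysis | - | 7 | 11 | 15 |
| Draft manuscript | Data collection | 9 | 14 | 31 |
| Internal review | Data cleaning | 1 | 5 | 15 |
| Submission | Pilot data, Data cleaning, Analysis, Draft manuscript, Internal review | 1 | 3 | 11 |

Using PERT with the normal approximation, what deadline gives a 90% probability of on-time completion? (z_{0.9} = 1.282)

29.6 hours

te_Pilot data = (3 + 4·8 + 25)/6 = 60/6 = 10; σ²_Pilot data = ((25−3)/6)² = 13.444
te_Data collection = (1 + 4·3 + 11)/6 = 24/6 = 4; σ²_Data collection = ((11−1)/6)² = 2.778
te_Data cleaning = (1 + 4·5 + 15)/6 = 36/6 = 6; σ²_Data cleaning = ((15−1)/6)² = 5.444
te_Analysis = (7 + 4·11 + 15)/6 = 66/6 = 11; σ²_Analysis = ((15−7)/6)² = 1.778
te_Draft manuscript = (9 + 4·14 + 31)/6 = 96/6 = 16; σ²_Draft manuscript = ((31−9)/6)² = 13.444
te_Internal review = (1 + 4·5 + 15)/6 = 36/6 = 6; σ²_Internal review = ((15−1)/6)² = 5.444
te_Submission = (1 + 4·3 + 11)/6 = 24/6 = 4; σ²_Submission = ((11−1)/6)² = 2.778

Forward pass:
ES_Pilot data = 0; EF_Pilot data = 10
ES_Data collection = 0; EF_Data collection = 4
ES_Data cleaning = 0; EF_Data cleaning = 6
ES_Analysis = 0; EF_Analysis = 11
ES_Draft manuscript = 4; EF_Draft manuscript = 4+16 = 20
ES_Internal review = 6; EF_Internal review = 6+6 = 12
ES_Submission = max(EF_Pilot data=10, EF_Data cleaning=6, EF_Analysis=11, EF_Draft manuscript=20, EF_Internal review=12) = 20; EF_Submission = 20+4 = 24
Expected project duration μ = 24 hours. Critical path: Data collection → Draft manuscript → Submission.

Variance along critical path = 2.778 + 13.444 + 2.778 = 19.000; σ = 4.359 hours.
D = μ + z·σ = 24 + 1.282·4.359 = 29.6 hours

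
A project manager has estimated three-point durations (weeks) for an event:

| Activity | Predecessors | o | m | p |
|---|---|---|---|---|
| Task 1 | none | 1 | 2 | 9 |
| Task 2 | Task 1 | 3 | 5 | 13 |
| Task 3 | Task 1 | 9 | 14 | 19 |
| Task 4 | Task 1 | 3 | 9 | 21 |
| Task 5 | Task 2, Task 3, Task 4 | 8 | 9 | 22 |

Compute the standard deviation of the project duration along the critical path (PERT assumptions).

te_Task 1 = (1 + 4·2 + 9)/6 = 18/6 = 3; σ²_Task 1 = ((9−1)/6)² = 1.778
te_Task 2 = (3 + 4·5 + 13)/6 = 36/6 = 6; σ²_Task 2 = ((13−3)/6)² = 2.778
te_Task 3 = (9 + 4·14 + 19)/6 = 84/6 = 14; σ²_Task 3 = ((19−9)/6)² = 2.778
te_Task 4 = (3 + 4·9 + 21)/6 = 60/6 = 10; σ²_Task 4 = ((21−3)/6)² = 9.000
te_Task 5 = (8 + 4·9 + 22)/6 = 66/6 = 11; σ²_Task 5 = ((22−8)/6)² = 5.444

Forward pass:
ES_Task 1 = 0; EF_Task 1 = 3
ES_Task 2 = 3; EF_Task 2 = 3+6 = 9
ES_Task 3 = 3; EF_Task 3 = 3+14 = 17
ES_Task 4 = 3; EF_Task 4 = 3+10 = 13
ES_Task 5 = max(EF_Task 2=9, EF_Task 3=17, EF_Task 4=13) = 17; EF_Task 5 = 17+11 = 28
Expected project duration μ = 28 weeks. Critical path: Task 1 → Task 3 → Task 5.

Variance along critical path = 1.778 + 2.778 + 5.444 = 10.000
σ = √10.000 = 3.162 weeks

3.16 weeks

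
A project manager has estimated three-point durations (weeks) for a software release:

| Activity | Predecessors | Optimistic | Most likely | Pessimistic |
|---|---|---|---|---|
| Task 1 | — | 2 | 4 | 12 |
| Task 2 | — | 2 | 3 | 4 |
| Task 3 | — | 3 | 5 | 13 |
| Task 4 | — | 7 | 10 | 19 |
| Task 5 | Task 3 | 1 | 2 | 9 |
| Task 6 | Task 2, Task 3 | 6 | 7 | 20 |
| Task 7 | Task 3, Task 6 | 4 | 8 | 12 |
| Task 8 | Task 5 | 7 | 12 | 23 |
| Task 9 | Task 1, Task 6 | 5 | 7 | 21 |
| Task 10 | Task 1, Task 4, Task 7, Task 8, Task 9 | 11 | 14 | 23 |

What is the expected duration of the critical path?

te_Task 1 = (2 + 4·4 + 12)/6 = 30/6 = 5
te_Task 2 = (2 + 4·3 + 4)/6 = 18/6 = 3
te_Task 3 = (3 + 4·5 + 13)/6 = 36/6 = 6
te_Task 4 = (7 + 4·10 + 19)/6 = 66/6 = 11
te_Task 5 = (1 + 4·2 + 9)/6 = 18/6 = 3
te_Task 6 = (6 + 4·7 + 20)/6 = 54/6 = 9
te_Task 7 = (4 + 4·8 + 12)/6 = 48/6 = 8
te_Task 8 = (7 + 4·12 + 23)/6 = 78/6 = 13
te_Task 9 = (5 + 4·7 + 21)/6 = 54/6 = 9
te_Task 10 = (11 + 4·14 + 23)/6 = 90/6 = 15

Forward pass:
ES_Task 1 = 0; EF_Task 1 = 5
ES_Task 2 = 0; EF_Task 2 = 3
ES_Task 3 = 0; EF_Task 3 = 6
ES_Task 4 = 0; EF_Task 4 = 11
ES_Task 5 = 6; EF_Task 5 = 6+3 = 9
ES_Task 6 = max(EF_Task 2=3, EF_Task 3=6) = 6; EF_Task 6 = 6+9 = 15
ES_Task 7 = max(EF_Task 3=6, EF_Task 6=15) = 15; EF_Task 7 = 15+8 = 23
ES_Task 8 = 9; EF_Task 8 = 9+13 = 22
ES_Task 9 = max(EF_Task 1=5, EF_Task 6=15) = 15; EF_Task 9 = 15+9 = 24
ES_Task 10 = max(EF_Task 1=5, EF_Task 4=11, EF_Task 7=23, EF_Task 8=22, EF_Task 9=24) = 24; EF_Task 10 = 24+15 = 39
Expected project duration μ = 39 weeks. Critical path: Task 3 → Task 6 → Task 9 → Task 10.

39 weeks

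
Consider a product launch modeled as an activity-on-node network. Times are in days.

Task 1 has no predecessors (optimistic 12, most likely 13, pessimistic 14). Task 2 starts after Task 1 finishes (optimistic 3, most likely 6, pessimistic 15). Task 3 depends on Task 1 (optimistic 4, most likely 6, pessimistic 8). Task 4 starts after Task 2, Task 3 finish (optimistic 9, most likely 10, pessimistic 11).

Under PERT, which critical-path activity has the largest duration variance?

Task 2

te_Task 1 = (12 + 4·13 + 14)/6 = 78/6 = 13; σ²_Task 1 = ((14−12)/6)² = 0.111
te_Task 2 = (3 + 4·6 + 15)/6 = 42/6 = 7; σ²_Task 2 = ((15−3)/6)² = 4.000
te_Task 3 = (4 + 4·6 + 8)/6 = 36/6 = 6; σ²_Task 3 = ((8−4)/6)² = 0.444
te_Task 4 = (9 + 4·10 + 11)/6 = 60/6 = 10; σ²_Task 4 = ((11−9)/6)² = 0.111

Forward pass:
ES_Task 1 = 0; EF_Task 1 = 13
ES_Task 2 = 13; EF_Task 2 = 13+7 = 20
ES_Task 3 = 13; EF_Task 3 = 13+6 = 19
ES_Task 4 = max(EF_Task 2=20, EF_Task 3=19) = 20; EF_Task 4 = 20+10 = 30
Expected project duration μ = 30 days. Critical path: Task 1 → Task 2 → Task 4.

Variances on critical path: σ²_Task 1=0.111, σ²_Task 2=4.000, σ²_Task 4=0.111.
Largest is σ²_Task 2 = 4.000.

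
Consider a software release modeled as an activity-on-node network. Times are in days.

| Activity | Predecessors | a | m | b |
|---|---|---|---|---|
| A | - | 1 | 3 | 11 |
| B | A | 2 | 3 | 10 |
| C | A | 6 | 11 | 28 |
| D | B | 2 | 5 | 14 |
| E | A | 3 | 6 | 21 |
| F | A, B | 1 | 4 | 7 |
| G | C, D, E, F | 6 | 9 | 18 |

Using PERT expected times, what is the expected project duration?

27 days

te_A = (1 + 4·3 + 11)/6 = 24/6 = 4
te_B = (2 + 4·3 + 10)/6 = 24/6 = 4
te_C = (6 + 4·11 + 28)/6 = 78/6 = 13
te_D = (2 + 4·5 + 14)/6 = 36/6 = 6
te_E = (3 + 4·6 + 21)/6 = 48/6 = 8
te_F = (1 + 4·4 + 7)/6 = 24/6 = 4
te_G = (6 + 4·9 + 18)/6 = 60/6 = 10

Forward pass:
ES_A = 0; EF_A = 4
ES_B = 4; EF_B = 4+4 = 8
ES_C = 4; EF_C = 4+13 = 17
ES_D = 8; EF_D = 8+6 = 14
ES_E = 4; EF_E = 4+8 = 12
ES_F = max(EF_A=4, EF_B=8) = 8; EF_F = 8+4 = 12
ES_G = max(EF_C=17, EF_D=14, EF_E=12, EF_F=12) = 17; EF_G = 17+10 = 27
Expected project duration μ = 27 days. Critical path: A → C → G.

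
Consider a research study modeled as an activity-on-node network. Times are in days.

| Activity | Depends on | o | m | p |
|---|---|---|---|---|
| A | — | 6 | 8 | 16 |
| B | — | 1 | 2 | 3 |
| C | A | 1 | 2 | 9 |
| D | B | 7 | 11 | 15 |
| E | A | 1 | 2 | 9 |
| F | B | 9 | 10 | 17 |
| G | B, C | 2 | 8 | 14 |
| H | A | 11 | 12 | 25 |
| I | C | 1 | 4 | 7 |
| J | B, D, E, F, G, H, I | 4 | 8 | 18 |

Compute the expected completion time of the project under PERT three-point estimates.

te_A = (6 + 4·8 + 16)/6 = 54/6 = 9
te_B = (1 + 4·2 + 3)/6 = 12/6 = 2
te_C = (1 + 4·2 + 9)/6 = 18/6 = 3
te_D = (7 + 4·11 + 15)/6 = 66/6 = 11
te_E = (1 + 4·2 + 9)/6 = 18/6 = 3
te_F = (9 + 4·10 + 17)/6 = 66/6 = 11
te_G = (2 + 4·8 + 14)/6 = 48/6 = 8
te_H = (11 + 4·12 + 25)/6 = 84/6 = 14
te_I = (1 + 4·4 + 7)/6 = 24/6 = 4
te_J = (4 + 4·8 + 18)/6 = 54/6 = 9

Forward pass:
ES_A = 0; EF_A = 9
ES_B = 0; EF_B = 2
ES_C = 9; EF_C = 9+3 = 12
ES_D = 2; EF_D = 2+11 = 13
ES_E = 9; EF_E = 9+3 = 12
ES_F = 2; EF_F = 2+11 = 13
ES_G = max(EF_B=2, EF_C=12) = 12; EF_G = 12+8 = 20
ES_H = 9; EF_H = 9+14 = 23
ES_I = 12; EF_I = 12+4 = 16
ES_J = max(EF_B=2, EF_D=13, EF_E=12, EF_F=13, EF_G=20, EF_H=23, EF_I=16) = 23; EF_J = 23+9 = 32
Expected project duration μ = 32 days. Critical path: A → H → J.

32 days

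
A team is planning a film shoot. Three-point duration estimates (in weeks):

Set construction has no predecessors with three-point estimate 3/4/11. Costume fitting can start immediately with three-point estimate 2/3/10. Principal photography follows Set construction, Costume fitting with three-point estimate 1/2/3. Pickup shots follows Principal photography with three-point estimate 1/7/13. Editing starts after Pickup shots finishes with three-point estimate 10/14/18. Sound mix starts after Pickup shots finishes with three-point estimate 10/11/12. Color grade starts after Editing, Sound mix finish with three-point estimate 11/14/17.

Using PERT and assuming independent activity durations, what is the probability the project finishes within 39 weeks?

te_Set construction = (3 + 4·4 + 11)/6 = 30/6 = 5; σ²_Set construction = ((11−3)/6)² = 1.778
te_Costume fitting = (2 + 4·3 + 10)/6 = 24/6 = 4; σ²_Costume fitting = ((10−2)/6)² = 1.778
te_Principal photography = (1 + 4·2 + 3)/6 = 12/6 = 2; σ²_Principal photography = ((3−1)/6)² = 0.111
te_Pickup shots = (1 + 4·7 + 13)/6 = 42/6 = 7; σ²_Pickup shots = ((13−1)/6)² = 4.000
te_Editing = (10 + 4·14 + 18)/6 = 84/6 = 14; σ²_Editing = ((18−10)/6)² = 1.778
te_Sound mix = (10 + 4·11 + 12)/6 = 66/6 = 11; σ²_Sound mix = ((12−10)/6)² = 0.111
te_Color grade = (11 + 4·14 + 17)/6 = 84/6 = 14; σ²_Color grade = ((17−11)/6)² = 1.000

Forward pass:
ES_Set construction = 0; EF_Set construction = 5
ES_Costume fitting = 0; EF_Costume fitting = 4
ES_Principal photography = max(EF_Set construction=5, EF_Costume fitting=4) = 5; EF_Principal photography = 5+2 = 7
ES_Pickup shots = 7; EF_Pickup shots = 7+7 = 14
ES_Editing = 14; EF_Editing = 14+14 = 28
ES_Sound mix = 14; EF_Sound mix = 14+11 = 25
ES_Color grade = max(EF_Editing=28, EF_Sound mix=25) = 28; EF_Color grade = 28+14 = 42
Expected project duration μ = 42 weeks. Critical path: Set construction → Principal photography → Pickup shots → Editing → Color grade.

Variance along critical path = 1.778 + 0.111 + 4.000 + 1.778 + 1.000 = 8.667; σ = √8.667 = 2.944 weeks.
Z = (39 − 42) / 2.944 = -1.019
P(T ≤ 39) = Φ(-1.019) ≈ 0.154

0.154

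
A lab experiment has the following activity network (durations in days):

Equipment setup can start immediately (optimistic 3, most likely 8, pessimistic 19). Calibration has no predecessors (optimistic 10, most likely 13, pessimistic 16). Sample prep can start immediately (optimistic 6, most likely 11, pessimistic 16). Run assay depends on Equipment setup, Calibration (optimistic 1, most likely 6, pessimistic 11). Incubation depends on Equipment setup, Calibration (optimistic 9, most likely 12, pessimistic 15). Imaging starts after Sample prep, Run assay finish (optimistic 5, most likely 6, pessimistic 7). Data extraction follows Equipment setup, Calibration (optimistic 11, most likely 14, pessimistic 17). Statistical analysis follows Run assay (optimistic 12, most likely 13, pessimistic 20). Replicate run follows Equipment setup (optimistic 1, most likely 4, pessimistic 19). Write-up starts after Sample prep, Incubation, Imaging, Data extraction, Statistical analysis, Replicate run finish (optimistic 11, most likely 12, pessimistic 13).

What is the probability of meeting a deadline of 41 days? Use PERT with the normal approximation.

0.046

te_Equipment setup = (3 + 4·8 + 19)/6 = 54/6 = 9; σ²_Equipment setup = ((19−3)/6)² = 7.111
te_Calibration = (10 + 4·13 + 16)/6 = 78/6 = 13; σ²_Calibration = ((16−10)/6)² = 1.000
te_Sample prep = (6 + 4·11 + 16)/6 = 66/6 = 11; σ²_Sample prep = ((16−6)/6)² = 2.778
te_Run assay = (1 + 4·6 + 11)/6 = 36/6 = 6; σ²_Run assay = ((11−1)/6)² = 2.778
te_Incubation = (9 + 4·12 + 15)/6 = 72/6 = 12; σ²_Incubation = ((15−9)/6)² = 1.000
te_Imaging = (5 + 4·6 + 7)/6 = 36/6 = 6; σ²_Imaging = ((7−5)/6)² = 0.111
te_Data extraction = (11 + 4·14 + 17)/6 = 84/6 = 14; σ²_Data extraction = ((17−11)/6)² = 1.000
te_Statistical analysis = (12 + 4·13 + 20)/6 = 84/6 = 14; σ²_Statistical analysis = ((20−12)/6)² = 1.778
te_Replicate run = (1 + 4·4 + 19)/6 = 36/6 = 6; σ²_Replicate run = ((19−1)/6)² = 9.000
te_Write-up = (11 + 4·12 + 13)/6 = 72/6 = 12; σ²_Write-up = ((13−11)/6)² = 0.111

Forward pass:
ES_Equipment setup = 0; EF_Equipment setup = 9
ES_Calibration = 0; EF_Calibration = 13
ES_Sample prep = 0; EF_Sample prep = 11
ES_Run assay = max(EF_Equipment setup=9, EF_Calibration=13) = 13; EF_Run assay = 13+6 = 19
ES_Incubation = max(EF_Equipment setup=9, EF_Calibration=13) = 13; EF_Incubation = 13+12 = 25
ES_Imaging = max(EF_Sample prep=11, EF_Run assay=19) = 19; EF_Imaging = 19+6 = 25
ES_Data extraction = max(EF_Equipment setup=9, EF_Calibration=13) = 13; EF_Data extraction = 13+14 = 27
ES_Statistical analysis = 19; EF_Statistical analysis = 19+14 = 33
ES_Replicate run = 9; EF_Replicate run = 9+6 = 15
ES_Write-up = max(EF_Sample prep=11, EF_Incubation=25, EF_Imaging=25, EF_Data extraction=27, EF_Statistical analysis=33, EF_Replicate run=15) = 33; EF_Write-up = 33+12 = 45
Expected project duration μ = 45 days. Critical path: Calibration → Run assay → Statistical analysis → Write-up.

Variance along critical path = 1.000 + 2.778 + 1.778 + 0.111 = 5.667; σ = √5.667 = 2.380 days.
Z = (41 − 45) / 2.380 = -1.680
P(T ≤ 41) = Φ(-1.680) ≈ 0.046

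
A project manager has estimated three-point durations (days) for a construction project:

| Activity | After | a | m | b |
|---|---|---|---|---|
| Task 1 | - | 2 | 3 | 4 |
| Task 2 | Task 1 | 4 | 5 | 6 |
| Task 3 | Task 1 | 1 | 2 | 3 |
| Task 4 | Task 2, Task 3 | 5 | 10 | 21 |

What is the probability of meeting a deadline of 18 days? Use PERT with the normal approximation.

0.356

te_Task 1 = (2 + 4·3 + 4)/6 = 18/6 = 3; σ²_Task 1 = ((4−2)/6)² = 0.111
te_Task 2 = (4 + 4·5 + 6)/6 = 30/6 = 5; σ²_Task 2 = ((6−4)/6)² = 0.111
te_Task 3 = (1 + 4·2 + 3)/6 = 12/6 = 2; σ²_Task 3 = ((3−1)/6)² = 0.111
te_Task 4 = (5 + 4·10 + 21)/6 = 66/6 = 11; σ²_Task 4 = ((21−5)/6)² = 7.111

Forward pass:
ES_Task 1 = 0; EF_Task 1 = 3
ES_Task 2 = 3; EF_Task 2 = 3+5 = 8
ES_Task 3 = 3; EF_Task 3 = 3+2 = 5
ES_Task 4 = max(EF_Task 2=8, EF_Task 3=5) = 8; EF_Task 4 = 8+11 = 19
Expected project duration μ = 19 days. Critical path: Task 1 → Task 2 → Task 4.

Variance along critical path = 0.111 + 0.111 + 7.111 = 7.333; σ = √7.333 = 2.708 days.
Z = (18 − 19) / 2.708 = -0.369
P(T ≤ 18) = Φ(-0.369) ≈ 0.356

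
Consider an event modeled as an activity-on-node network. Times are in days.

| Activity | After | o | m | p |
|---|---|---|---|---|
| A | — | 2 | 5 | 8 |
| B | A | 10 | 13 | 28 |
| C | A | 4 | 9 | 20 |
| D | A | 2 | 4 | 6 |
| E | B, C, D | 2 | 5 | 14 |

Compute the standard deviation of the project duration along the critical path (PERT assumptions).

3.74 days

te_A = (2 + 4·5 + 8)/6 = 30/6 = 5; σ²_A = ((8−2)/6)² = 1.000
te_B = (10 + 4·13 + 28)/6 = 90/6 = 15; σ²_B = ((28−10)/6)² = 9.000
te_C = (4 + 4·9 + 20)/6 = 60/6 = 10; σ²_C = ((20−4)/6)² = 7.111
te_D = (2 + 4·4 + 6)/6 = 24/6 = 4; σ²_D = ((6−2)/6)² = 0.444
te_E = (2 + 4·5 + 14)/6 = 36/6 = 6; σ²_E = ((14−2)/6)² = 4.000

Forward pass:
ES_A = 0; EF_A = 5
ES_B = 5; EF_B = 5+15 = 20
ES_C = 5; EF_C = 5+10 = 15
ES_D = 5; EF_D = 5+4 = 9
ES_E = max(EF_B=20, EF_C=15, EF_D=9) = 20; EF_E = 20+6 = 26
Expected project duration μ = 26 days. Critical path: A → B → E.

Variance along critical path = 1.000 + 9.000 + 4.000 = 14.000
σ = √14.000 = 3.742 days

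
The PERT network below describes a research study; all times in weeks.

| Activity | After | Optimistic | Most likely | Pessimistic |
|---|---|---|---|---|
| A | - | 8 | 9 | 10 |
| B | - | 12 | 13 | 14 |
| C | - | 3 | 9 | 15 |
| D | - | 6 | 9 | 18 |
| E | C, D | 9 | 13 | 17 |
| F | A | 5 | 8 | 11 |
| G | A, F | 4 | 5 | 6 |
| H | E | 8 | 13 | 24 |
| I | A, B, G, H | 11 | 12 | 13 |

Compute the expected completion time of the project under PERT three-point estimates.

49 weeks

te_A = (8 + 4·9 + 10)/6 = 54/6 = 9
te_B = (12 + 4·13 + 14)/6 = 78/6 = 13
te_C = (3 + 4·9 + 15)/6 = 54/6 = 9
te_D = (6 + 4·9 + 18)/6 = 60/6 = 10
te_E = (9 + 4·13 + 17)/6 = 78/6 = 13
te_F = (5 + 4·8 + 11)/6 = 48/6 = 8
te_G = (4 + 4·5 + 6)/6 = 30/6 = 5
te_H = (8 + 4·13 + 24)/6 = 84/6 = 14
te_I = (11 + 4·12 + 13)/6 = 72/6 = 12

Forward pass:
ES_A = 0; EF_A = 9
ES_B = 0; EF_B = 13
ES_C = 0; EF_C = 9
ES_D = 0; EF_D = 10
ES_E = max(EF_C=9, EF_D=10) = 10; EF_E = 10+13 = 23
ES_F = 9; EF_F = 9+8 = 17
ES_G = max(EF_A=9, EF_F=17) = 17; EF_G = 17+5 = 22
ES_H = 23; EF_H = 23+14 = 37
ES_I = max(EF_A=9, EF_B=13, EF_G=22, EF_H=37) = 37; EF_I = 37+12 = 49
Expected project duration μ = 49 weeks. Critical path: D → E → H → I.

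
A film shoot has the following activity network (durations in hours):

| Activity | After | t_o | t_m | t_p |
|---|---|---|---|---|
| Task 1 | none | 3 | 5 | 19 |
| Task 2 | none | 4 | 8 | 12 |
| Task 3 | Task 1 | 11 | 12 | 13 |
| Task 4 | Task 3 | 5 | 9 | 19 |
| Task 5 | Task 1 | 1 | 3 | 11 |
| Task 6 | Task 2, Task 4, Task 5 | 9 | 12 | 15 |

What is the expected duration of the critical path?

41 hours

te_Task 1 = (3 + 4·5 + 19)/6 = 42/6 = 7
te_Task 2 = (4 + 4·8 + 12)/6 = 48/6 = 8
te_Task 3 = (11 + 4·12 + 13)/6 = 72/6 = 12
te_Task 4 = (5 + 4·9 + 19)/6 = 60/6 = 10
te_Task 5 = (1 + 4·3 + 11)/6 = 24/6 = 4
te_Task 6 = (9 + 4·12 + 15)/6 = 72/6 = 12

Forward pass:
ES_Task 1 = 0; EF_Task 1 = 7
ES_Task 2 = 0; EF_Task 2 = 8
ES_Task 3 = 7; EF_Task 3 = 7+12 = 19
ES_Task 4 = 19; EF_Task 4 = 19+10 = 29
ES_Task 5 = 7; EF_Task 5 = 7+4 = 11
ES_Task 6 = max(EF_Task 2=8, EF_Task 4=29, EF_Task 5=11) = 29; EF_Task 6 = 29+12 = 41
Expected project duration μ = 41 hours. Critical path: Task 1 → Task 3 → Task 4 → Task 6.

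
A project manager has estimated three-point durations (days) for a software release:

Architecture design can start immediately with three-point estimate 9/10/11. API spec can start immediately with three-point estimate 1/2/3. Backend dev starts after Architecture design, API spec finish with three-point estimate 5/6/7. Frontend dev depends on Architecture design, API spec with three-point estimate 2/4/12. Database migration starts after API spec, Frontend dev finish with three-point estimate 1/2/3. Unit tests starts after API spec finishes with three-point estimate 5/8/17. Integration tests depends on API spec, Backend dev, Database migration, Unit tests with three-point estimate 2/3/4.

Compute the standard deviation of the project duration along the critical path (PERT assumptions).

te_Architecture design = (9 + 4·10 + 11)/6 = 60/6 = 10; σ²_Architecture design = ((11−9)/6)² = 0.111
te_API spec = (1 + 4·2 + 3)/6 = 12/6 = 2; σ²_API spec = ((3−1)/6)² = 0.111
te_Backend dev = (5 + 4·6 + 7)/6 = 36/6 = 6; σ²_Backend dev = ((7−5)/6)² = 0.111
te_Frontend dev = (2 + 4·4 + 12)/6 = 30/6 = 5; σ²_Frontend dev = ((12−2)/6)² = 2.778
te_Database migration = (1 + 4·2 + 3)/6 = 12/6 = 2; σ²_Database migration = ((3−1)/6)² = 0.111
te_Unit tests = (5 + 4·8 + 17)/6 = 54/6 = 9; σ²_Unit tests = ((17−5)/6)² = 4.000
te_Integration tests = (2 + 4·3 + 4)/6 = 18/6 = 3; σ²_Integration tests = ((4−2)/6)² = 0.111

Forward pass:
ES_Architecture design = 0; EF_Architecture design = 10
ES_API spec = 0; EF_API spec = 2
ES_Backend dev = max(EF_Architecture design=10, EF_API spec=2) = 10; EF_Backend dev = 10+6 = 16
ES_Frontend dev = max(EF_Architecture design=10, EF_API spec=2) = 10; EF_Frontend dev = 10+5 = 15
ES_Database migration = max(EF_API spec=2, EF_Frontend dev=15) = 15; EF_Database migration = 15+2 = 17
ES_Unit tests = 2; EF_Unit tests = 2+9 = 11
ES_Integration tests = max(EF_API spec=2, EF_Backend dev=16, EF_Database migration=17, EF_Unit tests=11) = 17; EF_Integration tests = 17+3 = 20
Expected project duration μ = 20 days. Critical path: Architecture design → Frontend dev → Database migration → Integration tests.

Variance along critical path = 0.111 + 2.778 + 0.111 + 0.111 = 3.111
σ = √3.111 = 1.764 days

1.76 days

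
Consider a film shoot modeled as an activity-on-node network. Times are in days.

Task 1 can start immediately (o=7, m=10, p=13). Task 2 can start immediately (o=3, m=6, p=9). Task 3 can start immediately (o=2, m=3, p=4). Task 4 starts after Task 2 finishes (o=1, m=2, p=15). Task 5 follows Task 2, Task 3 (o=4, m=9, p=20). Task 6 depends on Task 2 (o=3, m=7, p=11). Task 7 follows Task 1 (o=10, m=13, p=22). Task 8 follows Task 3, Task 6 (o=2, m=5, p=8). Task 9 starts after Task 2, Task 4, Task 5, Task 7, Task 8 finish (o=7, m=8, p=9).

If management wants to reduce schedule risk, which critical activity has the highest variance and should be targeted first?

Task 7

te_Task 1 = (7 + 4·10 + 13)/6 = 60/6 = 10; σ²_Task 1 = ((13−7)/6)² = 1.000
te_Task 2 = (3 + 4·6 + 9)/6 = 36/6 = 6; σ²_Task 2 = ((9−3)/6)² = 1.000
te_Task 3 = (2 + 4·3 + 4)/6 = 18/6 = 3; σ²_Task 3 = ((4−2)/6)² = 0.111
te_Task 4 = (1 + 4·2 + 15)/6 = 24/6 = 4; σ²_Task 4 = ((15−1)/6)² = 5.444
te_Task 5 = (4 + 4·9 + 20)/6 = 60/6 = 10; σ²_Task 5 = ((20−4)/6)² = 7.111
te_Task 6 = (3 + 4·7 + 11)/6 = 42/6 = 7; σ²_Task 6 = ((11−3)/6)² = 1.778
te_Task 7 = (10 + 4·13 + 22)/6 = 84/6 = 14; σ²_Task 7 = ((22−10)/6)² = 4.000
te_Task 8 = (2 + 4·5 + 8)/6 = 30/6 = 5; σ²_Task 8 = ((8−2)/6)² = 1.000
te_Task 9 = (7 + 4·8 + 9)/6 = 48/6 = 8; σ²_Task 9 = ((9−7)/6)² = 0.111

Forward pass:
ES_Task 1 = 0; EF_Task 1 = 10
ES_Task 2 = 0; EF_Task 2 = 6
ES_Task 3 = 0; EF_Task 3 = 3
ES_Task 4 = 6; EF_Task 4 = 6+4 = 10
ES_Task 5 = max(EF_Task 2=6, EF_Task 3=3) = 6; EF_Task 5 = 6+10 = 16
ES_Task 6 = 6; EF_Task 6 = 6+7 = 13
ES_Task 7 = 10; EF_Task 7 = 10+14 = 24
ES_Task 8 = max(EF_Task 3=3, EF_Task 6=13) = 13; EF_Task 8 = 13+5 = 18
ES_Task 9 = max(EF_Task 2=6, EF_Task 4=10, EF_Task 5=16, EF_Task 7=24, EF_Task 8=18) = 24; EF_Task 9 = 24+8 = 32
Expected project duration μ = 32 days. Critical path: Task 1 → Task 7 → Task 9.

Variances on critical path: σ²_Task 1=1.000, σ²_Task 7=4.000, σ²_Task 9=0.111.
Largest is σ²_Task 7 = 4.000.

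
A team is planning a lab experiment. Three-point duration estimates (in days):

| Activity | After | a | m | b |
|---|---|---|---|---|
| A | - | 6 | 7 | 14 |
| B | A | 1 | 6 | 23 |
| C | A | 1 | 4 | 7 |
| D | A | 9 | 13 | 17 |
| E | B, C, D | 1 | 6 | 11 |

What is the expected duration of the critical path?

te_A = (6 + 4·7 + 14)/6 = 48/6 = 8
te_B = (1 + 4·6 + 23)/6 = 48/6 = 8
te_C = (1 + 4·4 + 7)/6 = 24/6 = 4
te_D = (9 + 4·13 + 17)/6 = 78/6 = 13
te_E = (1 + 4·6 + 11)/6 = 36/6 = 6

Forward pass:
ES_A = 0; EF_A = 8
ES_B = 8; EF_B = 8+8 = 16
ES_C = 8; EF_C = 8+4 = 12
ES_D = 8; EF_D = 8+13 = 21
ES_E = max(EF_B=16, EF_C=12, EF_D=21) = 21; EF_E = 21+6 = 27
Expected project duration μ = 27 days. Critical path: A → D → E.

27 days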